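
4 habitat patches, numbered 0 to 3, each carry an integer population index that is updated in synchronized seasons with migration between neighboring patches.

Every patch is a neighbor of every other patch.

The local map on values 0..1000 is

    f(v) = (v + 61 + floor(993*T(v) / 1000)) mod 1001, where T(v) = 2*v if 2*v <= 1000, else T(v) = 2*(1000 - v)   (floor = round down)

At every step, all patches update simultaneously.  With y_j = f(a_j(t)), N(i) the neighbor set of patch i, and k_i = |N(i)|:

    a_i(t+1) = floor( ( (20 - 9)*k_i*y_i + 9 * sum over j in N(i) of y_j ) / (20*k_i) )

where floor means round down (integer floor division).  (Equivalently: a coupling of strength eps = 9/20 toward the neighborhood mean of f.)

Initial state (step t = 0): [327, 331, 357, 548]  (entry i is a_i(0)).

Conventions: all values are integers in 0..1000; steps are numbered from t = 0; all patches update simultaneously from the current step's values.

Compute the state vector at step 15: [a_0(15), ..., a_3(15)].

Simulating step by step:
t=0: [327, 331, 357, 548]
t=1: [121, 126, 157, 309]
t=2: [524, 530, 567, 748]
t=3: [488, 486, 471, 400]
t=4: [469, 466, 448, 363]
t=5: [401, 398, 376, 274]
t=6: [337, 334, 307, 586]
t=7: [261, 258, 626, 422]
t=8: [698, 695, 534, 490]
t=9: [406, 407, 471, 473]
t=10: [331, 332, 409, 411]
t=11: [119, 120, 212, 214]
t=12: [500, 501, 611, 614]
t=13: [519, 519, 475, 474]
t=14: [516, 516, 494, 493]
t=15: [535, 535, 535, 533]

Answer: [535, 535, 535, 533]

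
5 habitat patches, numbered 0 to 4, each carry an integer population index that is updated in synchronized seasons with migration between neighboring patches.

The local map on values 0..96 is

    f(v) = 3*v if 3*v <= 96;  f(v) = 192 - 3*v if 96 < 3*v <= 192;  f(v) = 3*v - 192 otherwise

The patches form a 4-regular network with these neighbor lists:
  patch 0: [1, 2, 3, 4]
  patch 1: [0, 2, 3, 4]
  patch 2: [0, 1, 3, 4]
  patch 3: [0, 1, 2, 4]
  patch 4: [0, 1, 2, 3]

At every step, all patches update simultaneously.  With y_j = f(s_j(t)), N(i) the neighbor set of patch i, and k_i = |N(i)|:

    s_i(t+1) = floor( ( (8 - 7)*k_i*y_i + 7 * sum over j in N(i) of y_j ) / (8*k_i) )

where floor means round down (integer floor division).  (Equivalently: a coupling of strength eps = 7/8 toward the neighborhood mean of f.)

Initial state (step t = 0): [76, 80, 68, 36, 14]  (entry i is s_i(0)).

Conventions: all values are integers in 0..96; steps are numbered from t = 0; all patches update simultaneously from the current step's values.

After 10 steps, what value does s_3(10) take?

Answer: s_3(10) = 54

Derivation:
t=0: [76, 80, 68, 36, 14]
t=1: [45, 44, 47, 40, 44]
t=2: [60, 60, 60, 58, 60]
t=3: [13, 13, 13, 12, 13]
t=4: [38, 38, 38, 38, 38]
t=5: [78, 78, 78, 78, 78]
t=6: [42, 42, 42, 42, 42]
t=7: [66, 66, 66, 66, 66]
t=8: [6, 6, 6, 6, 6]
t=9: [18, 18, 18, 18, 18]
t=10: [54, 54, 54, 54, 54]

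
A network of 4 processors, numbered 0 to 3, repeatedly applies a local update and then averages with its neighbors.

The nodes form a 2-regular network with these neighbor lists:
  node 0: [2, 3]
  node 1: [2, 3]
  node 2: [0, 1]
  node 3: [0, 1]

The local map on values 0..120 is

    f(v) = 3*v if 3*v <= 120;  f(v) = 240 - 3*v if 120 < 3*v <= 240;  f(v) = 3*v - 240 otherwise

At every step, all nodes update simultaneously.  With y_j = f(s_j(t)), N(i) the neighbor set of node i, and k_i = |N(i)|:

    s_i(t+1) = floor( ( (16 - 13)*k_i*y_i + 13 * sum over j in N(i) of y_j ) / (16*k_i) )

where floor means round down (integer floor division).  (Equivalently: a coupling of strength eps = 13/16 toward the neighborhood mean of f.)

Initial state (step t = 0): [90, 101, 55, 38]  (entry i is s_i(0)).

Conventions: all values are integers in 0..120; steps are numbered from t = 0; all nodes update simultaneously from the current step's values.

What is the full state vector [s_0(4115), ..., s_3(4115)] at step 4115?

Simulating step by step:
t=0: [90, 101, 55, 38]
t=1: [82, 88, 51, 59]
t=2: [62, 65, 28, 24]
t=3: [73, 71, 55, 53]
t=4: [67, 68, 33, 34]
t=5: [88, 88, 49, 49]
t=6: [80, 80, 36, 36]
t=7: [87, 87, 20, 20]
t=8: [52, 52, 28, 28]
t=9: [84, 84, 84, 84]
t=10: [12, 12, 12, 12]
t=11: [36, 36, 36, 36]
t=12: [108, 108, 108, 108]
t=13: [84, 84, 84, 84]

Answer: [36, 36, 36, 36]
Key observation: The state at step 9, [84, 84, 84, 84], reappears at step 13: the system is in a cycle of period 4 from step 9 on.  Therefore the state at step 4115 equals the state at step 9 + ((4115 - 9) mod 4) = 11, which is [36, 36, 36, 36].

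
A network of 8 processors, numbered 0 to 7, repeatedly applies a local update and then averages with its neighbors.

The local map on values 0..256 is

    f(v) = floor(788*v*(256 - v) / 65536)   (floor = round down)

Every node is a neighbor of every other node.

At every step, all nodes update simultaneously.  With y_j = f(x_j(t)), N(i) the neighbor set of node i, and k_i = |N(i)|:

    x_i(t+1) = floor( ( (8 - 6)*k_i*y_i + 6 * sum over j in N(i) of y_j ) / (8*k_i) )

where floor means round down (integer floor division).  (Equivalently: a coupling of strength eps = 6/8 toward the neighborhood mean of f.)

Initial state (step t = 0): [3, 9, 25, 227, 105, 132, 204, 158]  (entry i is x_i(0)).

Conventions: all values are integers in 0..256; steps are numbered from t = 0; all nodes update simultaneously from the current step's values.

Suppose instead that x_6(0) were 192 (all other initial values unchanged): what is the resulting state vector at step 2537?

Answer: [147, 147, 147, 147, 147, 147, 147, 147]
Key observation: The state at step 4, [192, 192, 192, 192, 192, 192, 192, 192], reappears at step 6: the system is in a cycle of period 2 from step 4 on.  Therefore the state at step 2537 equals the state at step 4 + ((2537 - 4) mod 2) = 5, which is [147, 147, 147, 147, 147, 147, 147, 147].

Derivation:
t=0: [3, 9, 25, 227, 105, 132, 192, 158]
t=1: [97, 100, 106, 107, 123, 124, 117, 123]
t=2: [191, 191, 191, 191, 192, 192, 192, 192]
t=3: [148, 148, 148, 148, 147, 147, 147, 147]
t=4: [192, 192, 192, 192, 192, 192, 192, 192]
t=5: [147, 147, 147, 147, 147, 147, 147, 147]
t=6: [192, 192, 192, 192, 192, 192, 192, 192]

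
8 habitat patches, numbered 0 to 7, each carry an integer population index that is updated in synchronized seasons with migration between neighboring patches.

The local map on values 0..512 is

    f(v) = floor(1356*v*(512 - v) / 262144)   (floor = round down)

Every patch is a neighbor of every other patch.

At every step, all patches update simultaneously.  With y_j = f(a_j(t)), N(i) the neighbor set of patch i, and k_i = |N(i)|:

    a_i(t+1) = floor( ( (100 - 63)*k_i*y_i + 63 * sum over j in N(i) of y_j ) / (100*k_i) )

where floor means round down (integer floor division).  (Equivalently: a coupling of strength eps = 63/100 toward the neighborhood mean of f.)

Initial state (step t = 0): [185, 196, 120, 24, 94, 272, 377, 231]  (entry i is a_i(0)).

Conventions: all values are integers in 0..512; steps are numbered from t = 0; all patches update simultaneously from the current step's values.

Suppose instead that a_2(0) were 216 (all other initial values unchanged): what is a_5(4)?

Simulating step by step:
t=0: [185, 196, 216, 24, 94, 272, 377, 231]
t=1: [281, 284, 286, 211, 251, 288, 268, 288]
t=2: [334, 334, 334, 332, 335, 333, 335, 333]
t=3: [307, 307, 307, 307, 306, 307, 306, 307]
t=4: [325, 325, 325, 325, 325, 325, 325, 325]

Answer: a_5(4) = 325
Key observation: This trace re-runs the system from the modified initial state.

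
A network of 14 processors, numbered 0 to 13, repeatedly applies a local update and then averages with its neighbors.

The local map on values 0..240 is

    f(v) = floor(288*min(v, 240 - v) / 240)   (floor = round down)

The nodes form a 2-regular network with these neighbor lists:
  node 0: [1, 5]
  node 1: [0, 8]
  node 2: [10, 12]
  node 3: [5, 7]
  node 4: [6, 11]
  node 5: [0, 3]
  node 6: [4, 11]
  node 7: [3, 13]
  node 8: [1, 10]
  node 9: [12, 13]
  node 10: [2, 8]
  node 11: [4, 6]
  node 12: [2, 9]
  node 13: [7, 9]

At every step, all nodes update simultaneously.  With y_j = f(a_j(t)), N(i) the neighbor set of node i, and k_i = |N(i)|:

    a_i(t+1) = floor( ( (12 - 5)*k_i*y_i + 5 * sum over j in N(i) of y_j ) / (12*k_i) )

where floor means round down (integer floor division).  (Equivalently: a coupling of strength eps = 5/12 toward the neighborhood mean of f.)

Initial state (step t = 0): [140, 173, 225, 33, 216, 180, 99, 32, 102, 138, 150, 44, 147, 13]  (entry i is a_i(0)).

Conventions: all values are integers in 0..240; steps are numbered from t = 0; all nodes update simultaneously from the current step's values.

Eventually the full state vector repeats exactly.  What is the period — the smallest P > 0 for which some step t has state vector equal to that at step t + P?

Answer: 8
Key observation: The state at step 25, [138, 139, 122, 140, 141, 139, 141, 133, 137, 119, 129, 141, 118, 124], reappears at step 33 — and no state repeats earlier — so the cycle the system enters has period 8.

Derivation:
t=0: [140, 173, 225, 33, 216, 180, 99, 32, 102, 138, 150, 44, 147, 13]
t=1: [101, 97, 56, 45, 51, 75, 85, 33, 110, 97, 92, 60, 93, 42]
t=2: [113, 120, 85, 58, 71, 88, 87, 44, 124, 101, 105, 75, 102, 61]
t=3: [130, 141, 111, 72, 90, 103, 97, 59, 137, 111, 123, 91, 117, 78]
t=4: [127, 121, 135, 90, 109, 117, 112, 78, 125, 126, 135, 110, 137, 96]
t=5: [137, 139, 125, 111, 131, 132, 132, 100, 136, 128, 128, 132, 126, 114]
t=6: [123, 122, 136, 129, 129, 128, 129, 126, 125, 134, 132, 129, 136, 132]
t=7: [138, 140, 125, 133, 133, 135, 133, 133, 136, 126, 129, 133, 124, 130]
t=8: [122, 121, 137, 127, 128, 125, 128, 128, 125, 135, 132, 128, 138, 132]
t=9: [140, 140, 124, 135, 134, 138, 134, 133, 136, 125, 129, 134, 123, 129]
t=10: [120, 120, 137, 125, 127, 122, 127, 128, 125, 137, 132, 127, 139, 133]
t=11: [143, 142, 123, 137, 135, 141, 135, 133, 137, 123, 129, 135, 121, 128]
t=12: [116, 118, 138, 123, 126, 118, 126, 128, 123, 139, 132, 126, 141, 134]
t=13: [139, 140, 122, 138, 136, 140, 136, 133, 137, 121, 129, 136, 119, 127]
t=14: [120, 120, 139, 122, 124, 120, 124, 128, 124, 140, 132, 124, 141, 135]
t=15: [144, 142, 122, 140, 139, 143, 139, 133, 137, 120, 129, 139, 119, 126]
t=16: [115, 117, 139, 120, 121, 116, 121, 128, 123, 141, 132, 121, 142, 136]
t=17: [138, 139, 121, 140, 142, 139, 142, 134, 137, 119, 129, 142, 118, 124]
t=18: [121, 121, 139, 121, 117, 121, 117, 128, 124, 141, 132, 117, 141, 137]
t=19: [142, 141, 122, 140, 140, 142, 140, 133, 137, 119, 129, 140, 118, 124]
t=20: [117, 118, 139, 121, 120, 117, 120, 128, 124, 141, 132, 120, 141, 137]
t=21: [140, 140, 122, 139, 144, 140, 144, 133, 137, 119, 129, 144, 118, 124]
t=22: [120, 120, 139, 122, 115, 120, 115, 128, 124, 141, 132, 115, 141, 137]
t=23: [144, 142, 122, 140, 138, 143, 138, 133, 137, 119, 129, 138, 118, 124]
t=24: [115, 117, 139, 120, 122, 116, 122, 128, 123, 141, 132, 122, 141, 137]
t=25: [138, 139, 122, 140, 141, 139, 141, 133, 137, 119, 129, 141, 118, 124]
t=26: [121, 121, 139, 121, 118, 121, 118, 128, 124, 141, 132, 118, 141, 137]
t=27: [142, 141, 122, 140, 141, 142, 141, 133, 137, 119, 129, 141, 118, 124]
t=28: [117, 118, 139, 121, 118, 117, 118, 128, 124, 141, 132, 118, 141, 137]
t=29: [140, 140, 122, 139, 141, 140, 141, 133, 137, 119, 129, 141, 118, 124]
t=30: [120, 120, 139, 122, 118, 120, 118, 128, 124, 141, 132, 118, 141, 137]
t=31: [144, 142, 122, 140, 141, 143, 141, 133, 137, 119, 129, 141, 118, 124]
t=32: [115, 117, 139, 120, 118, 116, 118, 128, 123, 141, 132, 118, 141, 137]
t=33: [138, 139, 122, 140, 141, 139, 141, 133, 137, 119, 129, 141, 118, 124]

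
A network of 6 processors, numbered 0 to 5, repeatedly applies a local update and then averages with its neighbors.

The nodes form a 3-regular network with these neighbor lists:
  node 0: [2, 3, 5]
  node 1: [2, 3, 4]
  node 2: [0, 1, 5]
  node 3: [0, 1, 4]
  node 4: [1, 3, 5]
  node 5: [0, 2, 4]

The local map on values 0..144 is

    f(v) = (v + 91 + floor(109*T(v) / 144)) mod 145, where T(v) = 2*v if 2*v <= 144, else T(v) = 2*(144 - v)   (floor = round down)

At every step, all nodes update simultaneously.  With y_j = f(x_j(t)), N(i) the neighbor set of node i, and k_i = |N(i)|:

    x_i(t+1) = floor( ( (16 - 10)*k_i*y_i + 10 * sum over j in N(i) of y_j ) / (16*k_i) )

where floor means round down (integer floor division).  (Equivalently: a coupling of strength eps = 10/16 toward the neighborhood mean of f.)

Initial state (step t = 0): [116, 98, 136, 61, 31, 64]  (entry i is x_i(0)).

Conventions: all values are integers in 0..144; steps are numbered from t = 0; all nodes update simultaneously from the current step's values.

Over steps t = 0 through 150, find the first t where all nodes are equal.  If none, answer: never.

Simulating step by step:
t=0: [116, 98, 136, 61, 31, 64]  (not all equal)
t=1: [101, 87, 102, 87, 74, 85]  (not all equal)
t=2: [114, 118, 114, 118, 121, 117]  (not all equal)
t=3: [104, 103, 104, 103, 102, 103]  (not all equal)
t=4: [110, 110, 110, 110, 111, 110]  (not all equal)
t=5: [107, 106, 107, 106, 106, 106]  (not all equal)
t=6: [109, 109, 109, 109, 109, 109]  (all equal)

Answer: 6
Key observation: Synchronization is absorbing here: once all nodes are equal they stay equal, and step 6 is the first all-equal step.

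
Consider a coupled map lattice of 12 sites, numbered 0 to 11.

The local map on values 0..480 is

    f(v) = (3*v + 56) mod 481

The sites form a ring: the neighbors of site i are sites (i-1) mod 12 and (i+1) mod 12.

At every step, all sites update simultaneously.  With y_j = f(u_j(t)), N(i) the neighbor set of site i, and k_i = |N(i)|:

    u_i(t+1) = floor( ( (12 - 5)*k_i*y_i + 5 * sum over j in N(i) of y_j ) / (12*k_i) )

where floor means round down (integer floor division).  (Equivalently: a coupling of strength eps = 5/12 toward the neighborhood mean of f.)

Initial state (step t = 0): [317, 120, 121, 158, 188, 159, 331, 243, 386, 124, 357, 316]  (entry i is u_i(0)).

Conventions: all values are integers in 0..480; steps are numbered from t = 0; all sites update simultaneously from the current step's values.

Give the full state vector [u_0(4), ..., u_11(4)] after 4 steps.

Answer: [438, 468, 399, 212, 96, 107, 144, 159, 199, 303, 190, 300]

Derivation:
t=0: [317, 120, 121, 158, 188, 159, 331, 243, 386, 124, 357, 316]
t=1: [121, 339, 341, 144, 102, 77, 124, 247, 299, 336, 194, 68]
t=2: [321, 176, 92, 103, 272, 332, 375, 371, 362, 190, 167, 271]
t=3: [135, 141, 291, 363, 322, 179, 189, 203, 178, 137, 155, 254]
t=4: [438, 468, 399, 212, 96, 107, 144, 159, 199, 303, 190, 300]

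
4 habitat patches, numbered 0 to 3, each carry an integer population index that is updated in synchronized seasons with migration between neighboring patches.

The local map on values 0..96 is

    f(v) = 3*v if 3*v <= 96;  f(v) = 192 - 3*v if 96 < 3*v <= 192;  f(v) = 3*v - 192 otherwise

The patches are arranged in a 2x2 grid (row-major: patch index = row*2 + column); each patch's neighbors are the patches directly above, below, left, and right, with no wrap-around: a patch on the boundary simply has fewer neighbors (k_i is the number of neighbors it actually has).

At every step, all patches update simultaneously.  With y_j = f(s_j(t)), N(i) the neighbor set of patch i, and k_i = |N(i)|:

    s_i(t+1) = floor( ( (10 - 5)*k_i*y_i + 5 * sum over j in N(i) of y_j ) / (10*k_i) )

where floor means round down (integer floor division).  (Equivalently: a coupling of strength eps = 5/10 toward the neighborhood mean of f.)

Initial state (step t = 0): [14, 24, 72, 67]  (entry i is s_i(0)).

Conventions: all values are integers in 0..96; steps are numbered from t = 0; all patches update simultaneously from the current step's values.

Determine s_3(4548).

Simulating step by step:
t=0: [14, 24, 72, 67]
t=1: [45, 48, 24, 28]
t=2: [58, 59, 71, 72]
t=3: [18, 18, 21, 21]
t=4: [56, 56, 60, 60]
t=5: [21, 21, 15, 15]
t=6: [58, 58, 49, 49]
t=7: [24, 24, 38, 38]
t=8: [73, 73, 76, 76]
t=9: [29, 29, 33, 33]
t=10: [88, 88, 91, 91]
t=11: [74, 74, 78, 78]
t=12: [33, 33, 39, 39]
t=13: [88, 88, 79, 79]
t=14: [65, 65, 51, 51]
t=15: [12, 12, 30, 30]
t=16: [49, 49, 76, 76]
t=17: [42, 42, 38, 38]
t=18: [69, 69, 75, 75]
t=19: [19, 19, 28, 28]
t=20: [63, 63, 77, 77]
t=21: [12, 12, 30, 30]

Answer: s_3(4548) = 75
Key observation: The state at step 15, [12, 12, 30, 30], reappears at step 21: the system is in a cycle of period 6 from step 15 on.  Therefore the state at step 4548 equals the state at step 15 + ((4548 - 15) mod 6) = 18, which is [69, 69, 75, 75].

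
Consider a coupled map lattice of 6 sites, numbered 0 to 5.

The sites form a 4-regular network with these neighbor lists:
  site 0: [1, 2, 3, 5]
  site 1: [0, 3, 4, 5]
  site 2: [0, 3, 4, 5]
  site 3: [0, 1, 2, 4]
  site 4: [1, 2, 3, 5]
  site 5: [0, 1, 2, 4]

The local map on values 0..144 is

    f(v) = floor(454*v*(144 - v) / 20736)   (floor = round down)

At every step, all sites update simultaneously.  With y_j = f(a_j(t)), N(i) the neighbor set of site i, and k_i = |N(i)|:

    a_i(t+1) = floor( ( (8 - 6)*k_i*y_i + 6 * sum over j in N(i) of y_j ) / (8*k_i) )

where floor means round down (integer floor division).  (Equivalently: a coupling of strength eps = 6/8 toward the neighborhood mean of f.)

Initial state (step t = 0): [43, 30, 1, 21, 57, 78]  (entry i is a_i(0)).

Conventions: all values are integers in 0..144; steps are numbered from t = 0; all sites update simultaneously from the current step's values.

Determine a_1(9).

Answer: a_1(9) = 78

Derivation:
t=0: [43, 30, 1, 21, 57, 78]
t=1: [69, 88, 70, 66, 72, 80]
t=2: [111, 111, 112, 111, 111, 111]
t=3: [79, 80, 79, 79, 79, 79]
t=4: [112, 112, 112, 112, 112, 112]
t=5: [78, 78, 78, 78, 78, 78]
t=6: [112, 112, 112, 112, 112, 112]
t=7: [78, 78, 78, 78, 78, 78]
t=8: [112, 112, 112, 112, 112, 112]
t=9: [78, 78, 78, 78, 78, 78]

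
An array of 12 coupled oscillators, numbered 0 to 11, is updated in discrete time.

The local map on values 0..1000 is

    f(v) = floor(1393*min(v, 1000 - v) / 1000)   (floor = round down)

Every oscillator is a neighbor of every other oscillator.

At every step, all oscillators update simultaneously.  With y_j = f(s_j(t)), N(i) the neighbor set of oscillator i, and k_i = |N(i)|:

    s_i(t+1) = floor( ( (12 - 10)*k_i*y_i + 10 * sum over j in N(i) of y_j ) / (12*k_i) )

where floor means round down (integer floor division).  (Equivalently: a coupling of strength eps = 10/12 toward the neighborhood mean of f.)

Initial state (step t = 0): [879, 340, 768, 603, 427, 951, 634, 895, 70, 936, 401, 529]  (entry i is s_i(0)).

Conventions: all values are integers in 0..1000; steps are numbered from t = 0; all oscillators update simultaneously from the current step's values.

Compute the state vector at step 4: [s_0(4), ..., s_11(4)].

Answer: [442, 442, 442, 442, 442, 442, 442, 442, 442, 442, 442, 442]

Derivation:
t=0: [879, 340, 768, 603, 427, 951, 634, 895, 70, 936, 401, 529]
t=1: [336, 363, 350, 371, 374, 326, 367, 334, 329, 328, 371, 380]
t=2: [488, 491, 490, 492, 493, 487, 492, 488, 487, 487, 492, 493]
t=3: [681, 682, 682, 682, 682, 681, 682, 681, 681, 681, 682, 682]
t=4: [442, 442, 442, 442, 442, 442, 442, 442, 442, 442, 442, 442]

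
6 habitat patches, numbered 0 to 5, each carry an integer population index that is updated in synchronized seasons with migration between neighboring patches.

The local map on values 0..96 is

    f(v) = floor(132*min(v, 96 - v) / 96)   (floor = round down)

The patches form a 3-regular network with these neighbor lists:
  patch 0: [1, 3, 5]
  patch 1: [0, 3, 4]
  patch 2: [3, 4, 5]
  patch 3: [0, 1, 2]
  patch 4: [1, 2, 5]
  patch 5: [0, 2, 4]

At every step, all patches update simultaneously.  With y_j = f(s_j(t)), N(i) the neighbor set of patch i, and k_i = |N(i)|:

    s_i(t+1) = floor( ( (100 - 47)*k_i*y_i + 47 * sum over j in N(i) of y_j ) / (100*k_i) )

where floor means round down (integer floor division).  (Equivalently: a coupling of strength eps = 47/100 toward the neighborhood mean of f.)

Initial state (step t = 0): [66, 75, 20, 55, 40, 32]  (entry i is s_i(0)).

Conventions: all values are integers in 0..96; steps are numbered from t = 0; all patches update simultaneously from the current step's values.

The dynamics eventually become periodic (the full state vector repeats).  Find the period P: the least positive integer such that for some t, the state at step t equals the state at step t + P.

Simulating step by step:
t=0: [66, 75, 20, 55, 40, 32]
t=1: [41, 38, 38, 44, 44, 42]
t=2: [56, 55, 55, 56, 57, 56]
t=3: [55, 55, 55, 55, 54, 54]
t=4: [56, 56, 56, 56, 56, 56]
t=5: [55, 55, 55, 55, 55, 55]
t=6: [56, 56, 56, 56, 56, 56]

Answer: 2
Key observation: The state at step 4, [56, 56, 56, 56, 56, 56], reappears at step 6 — and no state repeats earlier — so the cycle the system enters has period 2.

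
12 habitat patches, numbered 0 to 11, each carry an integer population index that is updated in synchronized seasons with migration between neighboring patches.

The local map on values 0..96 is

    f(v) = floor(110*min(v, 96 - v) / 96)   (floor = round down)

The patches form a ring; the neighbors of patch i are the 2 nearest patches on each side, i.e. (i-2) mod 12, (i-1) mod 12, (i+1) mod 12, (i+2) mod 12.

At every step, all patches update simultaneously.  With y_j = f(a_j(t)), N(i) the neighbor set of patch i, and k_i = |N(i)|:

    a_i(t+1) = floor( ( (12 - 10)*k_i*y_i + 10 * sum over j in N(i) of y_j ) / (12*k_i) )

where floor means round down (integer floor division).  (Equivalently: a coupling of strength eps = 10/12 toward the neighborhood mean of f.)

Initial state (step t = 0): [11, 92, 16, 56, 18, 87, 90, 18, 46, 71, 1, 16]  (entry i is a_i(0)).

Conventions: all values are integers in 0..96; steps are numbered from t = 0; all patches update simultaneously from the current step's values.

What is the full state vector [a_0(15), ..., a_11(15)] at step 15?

Answer: [53, 53, 53, 53, 52, 52, 52, 52, 52, 52, 52, 53]

Derivation:
t=0: [11, 92, 16, 56, 18, 87, 90, 18, 46, 71, 1, 16]
t=1: [10, 20, 19, 18, 19, 20, 22, 23, 20, 23, 23, 12]
t=2: [18, 17, 18, 21, 21, 22, 23, 24, 25, 22, 19, 19]
t=3: [20, 20, 21, 22, 23, 25, 26, 26, 25, 24, 23, 21]
t=4: [23, 23, 23, 25, 26, 27, 27, 28, 27, 26, 25, 24]
t=5: [26, 26, 27, 27, 28, 29, 30, 30, 29, 29, 28, 27]
t=6: [30, 29, 30, 30, 31, 32, 33, 33, 33, 32, 31, 30]
t=7: [34, 33, 34, 34, 35, 35, 36, 36, 36, 35, 35, 34]
t=8: [38, 37, 38, 38, 39, 40, 40, 40, 40, 40, 39, 38]
t=9: [43, 42, 43, 43, 44, 44, 44, 45, 44, 44, 44, 43]
t=10: [49, 48, 49, 49, 49, 50, 50, 50, 50, 50, 49, 49]
t=11: [53, 53, 53, 53, 52, 52, 52, 52, 52, 52, 52, 53]
t=12: [49, 49, 49, 49, 49, 49, 50, 50, 50, 49, 49, 49]
t=13: [53, 53, 53, 53, 52, 52, 52, 52, 52, 52, 52, 53]
t=14: [49, 49, 49, 49, 49, 49, 50, 50, 50, 49, 49, 49]
t=15: [53, 53, 53, 53, 52, 52, 52, 52, 52, 52, 52, 53]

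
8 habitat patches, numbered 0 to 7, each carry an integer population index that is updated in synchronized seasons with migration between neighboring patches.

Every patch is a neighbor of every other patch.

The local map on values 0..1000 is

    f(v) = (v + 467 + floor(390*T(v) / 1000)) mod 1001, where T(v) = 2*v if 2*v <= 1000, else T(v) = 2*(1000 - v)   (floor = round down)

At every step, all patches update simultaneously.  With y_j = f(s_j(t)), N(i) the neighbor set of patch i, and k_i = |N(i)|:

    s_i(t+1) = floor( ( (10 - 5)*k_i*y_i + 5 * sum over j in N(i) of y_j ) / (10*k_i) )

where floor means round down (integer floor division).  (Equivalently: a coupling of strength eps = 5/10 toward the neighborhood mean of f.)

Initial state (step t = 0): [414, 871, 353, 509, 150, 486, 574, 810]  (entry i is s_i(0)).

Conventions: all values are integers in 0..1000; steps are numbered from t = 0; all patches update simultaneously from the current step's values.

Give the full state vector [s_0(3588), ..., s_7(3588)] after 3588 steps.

Answer: [963, 963, 963, 963, 963, 963, 963, 963]
Key observation: The state at step 34, [457, 457, 457, 457, 457, 457, 457, 457], reappears at step 37: the system is in a cycle of period 3 from step 34 on.  Therefore the state at step 3588 equals the state at step 34 + ((3588 - 34) mod 3) = 36, which is [963, 963, 963, 963, 963, 963, 963, 963].

Derivation:
t=0: [414, 871, 353, 509, 150, 486, 574, 810]
t=1: [297, 398, 251, 363, 525, 352, 370, 392]
t=2: [636, 284, 600, 257, 364, 249, 262, 279]
t=3: [563, 815, 560, 794, 446, 788, 798, 811]
t=4: [380, 404, 380, 401, 332, 401, 402, 403]
t=5: [149, 168, 149, 165, 113, 165, 166, 167]
t=6: [738, 752, 738, 750, 710, 750, 751, 752]
t=7: [408, 409, 408, 409, 406, 409, 409, 409]
t=8: [192, 193, 192, 193, 190, 193, 193, 193]
t=9: [808, 809, 808, 809, 807, 809, 809, 809]
t=10: [423, 423, 423, 423, 423, 423, 423, 423]
t=11: [218, 218, 218, 218, 218, 218, 218, 218]
t=12: [855, 855, 855, 855, 855, 855, 855, 855]
t=13: [434, 434, 434, 434, 434, 434, 434, 434]
t=14: [238, 238, 238, 238, 238, 238, 238, 238]
t=15: [890, 890, 890, 890, 890, 890, 890, 890]
t=16: [441, 441, 441, 441, 441, 441, 441, 441]
t=17: [250, 250, 250, 250, 250, 250, 250, 250]
t=18: [912, 912, 912, 912, 912, 912, 912, 912]
t=19: [446, 446, 446, 446, 446, 446, 446, 446]
t=20: [259, 259, 259, 259, 259, 259, 259, 259]
t=21: [928, 928, 928, 928, 928, 928, 928, 928]
t=22: [450, 450, 450, 450, 450, 450, 450, 450]
t=23: [267, 267, 267, 267, 267, 267, 267, 267]
t=24: [942, 942, 942, 942, 942, 942, 942, 942]
t=25: [453, 453, 453, 453, 453, 453, 453, 453]
t=26: [272, 272, 272, 272, 272, 272, 272, 272]
t=27: [951, 951, 951, 951, 951, 951, 951, 951]
t=28: [455, 455, 455, 455, 455, 455, 455, 455]
t=29: [275, 275, 275, 275, 275, 275, 275, 275]
t=30: [956, 956, 956, 956, 956, 956, 956, 956]
t=31: [456, 456, 456, 456, 456, 456, 456, 456]
t=32: [277, 277, 277, 277, 277, 277, 277, 277]
t=33: [960, 960, 960, 960, 960, 960, 960, 960]
t=34: [457, 457, 457, 457, 457, 457, 457, 457]
t=35: [279, 279, 279, 279, 279, 279, 279, 279]
t=36: [963, 963, 963, 963, 963, 963, 963, 963]
t=37: [457, 457, 457, 457, 457, 457, 457, 457]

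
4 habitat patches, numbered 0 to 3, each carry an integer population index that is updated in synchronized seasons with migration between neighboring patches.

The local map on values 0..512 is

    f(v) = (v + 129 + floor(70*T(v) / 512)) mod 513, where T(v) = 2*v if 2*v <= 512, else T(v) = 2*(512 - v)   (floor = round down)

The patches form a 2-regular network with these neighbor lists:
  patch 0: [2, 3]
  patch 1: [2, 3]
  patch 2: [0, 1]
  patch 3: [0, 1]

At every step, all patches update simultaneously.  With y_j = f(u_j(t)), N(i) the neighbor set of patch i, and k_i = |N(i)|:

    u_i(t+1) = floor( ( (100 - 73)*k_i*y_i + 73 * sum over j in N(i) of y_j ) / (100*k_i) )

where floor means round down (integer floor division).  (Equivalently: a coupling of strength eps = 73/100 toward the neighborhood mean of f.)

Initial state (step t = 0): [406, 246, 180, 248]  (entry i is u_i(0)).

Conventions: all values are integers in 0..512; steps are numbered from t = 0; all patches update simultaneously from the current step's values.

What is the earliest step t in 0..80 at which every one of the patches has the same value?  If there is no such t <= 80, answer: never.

Simulating step by step:
t=0: [406, 246, 180, 248]  (not all equal)
t=1: [306, 412, 276, 299]  (not all equal)
t=2: [481, 363, 325, 330]  (not all equal)
t=3: [398, 374, 181, 182]  (not all equal)
t=4: [274, 269, 123, 123]  (not all equal)
t=5: [334, 333, 417, 417]  (not all equal)
t=6: [180, 180, 388, 388]  (not all equal)
t=7: [123, 123, 271, 271]  (not all equal)
t=8: [416, 416, 333, 333]  (not all equal)
t=9: [387, 387, 180, 180]  (not all equal)
t=10: [271, 271, 123, 123]  (not all equal)
t=11: [333, 333, 416, 416]  (not all equal)
t=12: [180, 180, 387, 387]  (not all equal)
t=13: [123, 123, 271, 271]  (not all equal)

Answer: never
Key observation: The state at step 7 reappears at step 13 — the system is in a cycle of period 6 from step 7 on.  No step 0..13 is synchronized, and the cycle repeats forever, so no step up to 80 (or ever) has all patches equal.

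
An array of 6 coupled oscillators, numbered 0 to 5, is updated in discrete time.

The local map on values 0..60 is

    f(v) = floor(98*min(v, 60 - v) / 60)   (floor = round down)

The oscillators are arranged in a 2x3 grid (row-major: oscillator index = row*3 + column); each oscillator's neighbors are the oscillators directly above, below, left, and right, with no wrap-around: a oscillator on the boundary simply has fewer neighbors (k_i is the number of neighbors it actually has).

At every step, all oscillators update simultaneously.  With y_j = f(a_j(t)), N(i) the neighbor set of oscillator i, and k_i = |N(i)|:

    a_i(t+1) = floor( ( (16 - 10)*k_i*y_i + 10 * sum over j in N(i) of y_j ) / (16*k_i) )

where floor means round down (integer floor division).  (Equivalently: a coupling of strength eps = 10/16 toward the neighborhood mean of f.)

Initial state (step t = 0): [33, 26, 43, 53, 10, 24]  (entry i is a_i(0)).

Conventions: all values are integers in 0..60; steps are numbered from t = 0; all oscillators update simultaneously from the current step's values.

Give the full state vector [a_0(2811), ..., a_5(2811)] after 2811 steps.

Answer: [37, 35, 34, 37, 35, 34]
Key observation: The state at step 17, [37, 35, 34, 37, 35, 34], reappears at step 28: the system is in a cycle of period 11 from step 17 on.  Therefore the state at step 2811 equals the state at step 17 + ((2811 - 17) mod 11) = 17, which is [37, 35, 34, 37, 35, 34].

Derivation:
t=0: [33, 26, 43, 53, 10, 24]
t=1: [33, 33, 35, 22, 25, 28]
t=2: [41, 42, 42, 39, 40, 41]
t=3: [31, 30, 29, 32, 31, 30]
t=4: [47, 47, 48, 46, 47, 47]
t=5: [21, 20, 20, 21, 21, 20]
t=6: [33, 32, 32, 34, 33, 32]
t=7: [43, 44, 45, 43, 44, 44]
t=8: [26, 25, 25, 26, 26, 25]
t=9: [41, 40, 40, 42, 41, 40]
t=10: [30, 31, 32, 30, 31, 31]
t=11: [48, 47, 46, 48, 47, 46]
t=12: [19, 20, 21, 19, 20, 21]
t=13: [31, 32, 33, 31, 32, 33]
t=14: [46, 45, 44, 46, 45, 44]
t=15: [22, 24, 25, 22, 24, 25]
t=16: [36, 38, 39, 36, 38, 39]
t=17: [37, 35, 34, 37, 35, 34]
t=18: [37, 39, 41, 37, 39, 41]
t=19: [36, 34, 31, 36, 34, 31]
t=20: [39, 42, 45, 39, 42, 45]
t=21: [32, 29, 25, 32, 29, 25]
t=22: [45, 45, 42, 45, 45, 42]
t=23: [24, 25, 27, 24, 25, 27]
t=24: [39, 40, 42, 39, 40, 42]
t=25: [33, 31, 29, 33, 31, 29]
t=26: [44, 46, 47, 44, 46, 47]
t=27: [24, 22, 21, 24, 22, 21]
t=28: [37, 35, 34, 37, 35, 34]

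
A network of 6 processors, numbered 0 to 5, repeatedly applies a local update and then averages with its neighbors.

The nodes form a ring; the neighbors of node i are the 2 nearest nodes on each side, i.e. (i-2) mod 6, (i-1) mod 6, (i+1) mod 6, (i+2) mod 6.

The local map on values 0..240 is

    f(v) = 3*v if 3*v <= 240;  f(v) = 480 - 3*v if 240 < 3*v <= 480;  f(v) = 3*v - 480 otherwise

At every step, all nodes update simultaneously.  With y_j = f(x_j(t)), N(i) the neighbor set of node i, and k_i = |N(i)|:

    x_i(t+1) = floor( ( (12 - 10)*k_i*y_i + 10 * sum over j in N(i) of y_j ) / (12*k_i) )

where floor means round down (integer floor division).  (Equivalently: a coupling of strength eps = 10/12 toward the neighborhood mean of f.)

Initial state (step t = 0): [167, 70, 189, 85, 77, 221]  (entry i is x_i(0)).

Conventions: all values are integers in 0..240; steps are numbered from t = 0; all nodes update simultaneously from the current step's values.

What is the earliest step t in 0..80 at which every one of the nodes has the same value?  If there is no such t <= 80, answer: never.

Answer: 9
Key observation: Synchronization is absorbing here: once all nodes are equal they stay equal, and step 9 is the first all-equal step.

Derivation:
t=0: [167, 70, 189, 85, 77, 221]  (not all equal)
t=1: [151, 142, 157, 185, 146, 173]  (not all equal)
t=2: [34, 40, 42, 42, 38, 47]  (not all equal)
t=3: [121, 123, 117, 125, 122, 119]  (not all equal)
t=4: [118, 117, 114, 116, 117, 113]  (not all equal)
t=5: [132, 133, 130, 133, 133, 131]  (not all equal)
t=6: [84, 84, 83, 84, 84, 82]  (not all equal)
t=7: [229, 229, 228, 229, 229, 229]  (not all equal)
t=8: [206, 206, 206, 206, 206, 207]  (not all equal)
t=9: [138, 138, 138, 138, 138, 138]  (all equal)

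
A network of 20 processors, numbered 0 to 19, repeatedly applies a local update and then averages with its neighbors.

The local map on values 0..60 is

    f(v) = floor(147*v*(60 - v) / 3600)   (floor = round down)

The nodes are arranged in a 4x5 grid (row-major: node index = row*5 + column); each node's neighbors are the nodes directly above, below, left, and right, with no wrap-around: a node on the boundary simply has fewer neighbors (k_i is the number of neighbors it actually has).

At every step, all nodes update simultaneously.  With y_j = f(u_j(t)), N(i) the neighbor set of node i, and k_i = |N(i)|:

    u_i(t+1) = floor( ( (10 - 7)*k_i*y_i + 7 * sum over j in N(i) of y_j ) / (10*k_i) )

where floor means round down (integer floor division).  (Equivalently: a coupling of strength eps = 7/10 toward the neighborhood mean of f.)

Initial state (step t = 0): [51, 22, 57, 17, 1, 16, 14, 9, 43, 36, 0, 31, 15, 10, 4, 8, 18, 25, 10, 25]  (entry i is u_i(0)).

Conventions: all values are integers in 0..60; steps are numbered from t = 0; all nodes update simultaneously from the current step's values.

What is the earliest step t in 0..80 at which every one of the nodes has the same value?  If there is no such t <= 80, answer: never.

Simulating step by step:
t=0: [51, 22, 57, 17, 1, 16, 14, 9, 43, 36, 0, 31, 15, 10, 4, 8, 18, 25, 10, 25]  (not all equal)
t=1: [27, 21, 20, 17, 23, 18, 28, 20, 26, 19, 18, 25, 27, 20, 23, 15, 29, 28, 27, 20]  (not all equal)
t=2: [32, 34, 31, 32, 31, 32, 33, 34, 32, 33, 30, 34, 34, 34, 32, 31, 33, 36, 34, 34]  (not all equal)
t=3: [36, 36, 36, 36, 36, 36, 36, 36, 36, 36, 36, 36, 35, 36, 36, 36, 35, 35, 35, 36]  (not all equal)
t=4: [35, 35, 35, 35, 35, 35, 35, 35, 35, 35, 35, 35, 35, 35, 35, 35, 35, 35, 35, 35]  (all equal)

Answer: 4
Key observation: Synchronization is absorbing here: once all nodes are equal they stay equal, and step 4 is the first all-equal step.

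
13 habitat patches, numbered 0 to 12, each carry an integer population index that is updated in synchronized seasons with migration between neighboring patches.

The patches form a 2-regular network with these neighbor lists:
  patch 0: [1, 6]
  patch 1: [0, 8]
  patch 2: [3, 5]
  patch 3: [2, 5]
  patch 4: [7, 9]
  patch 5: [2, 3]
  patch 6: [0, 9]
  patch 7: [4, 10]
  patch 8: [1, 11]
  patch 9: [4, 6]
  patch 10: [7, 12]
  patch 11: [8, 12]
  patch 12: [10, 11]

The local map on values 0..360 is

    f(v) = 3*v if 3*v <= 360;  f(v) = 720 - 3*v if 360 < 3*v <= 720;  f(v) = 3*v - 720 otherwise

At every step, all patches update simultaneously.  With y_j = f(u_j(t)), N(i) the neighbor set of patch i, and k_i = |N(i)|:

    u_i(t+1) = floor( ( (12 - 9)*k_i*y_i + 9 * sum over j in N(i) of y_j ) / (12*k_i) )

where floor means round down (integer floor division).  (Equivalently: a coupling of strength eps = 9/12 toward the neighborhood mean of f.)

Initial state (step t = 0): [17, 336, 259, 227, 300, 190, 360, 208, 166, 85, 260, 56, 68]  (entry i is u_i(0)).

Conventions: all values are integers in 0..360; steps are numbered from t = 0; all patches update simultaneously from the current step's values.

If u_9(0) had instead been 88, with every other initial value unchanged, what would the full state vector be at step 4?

Simulating step by step:
t=0: [17, 336, 259, 227, 300, 190, 360, 208, 166, 88, 260, 56, 68]
t=1: [255, 174, 85, 87, 180, 73, 208, 114, 226, 268, 127, 201, 136]
t=2: [121, 82, 243, 243, 204, 248, 72, 280, 128, 124, 330, 162, 249]
t=3: [262, 321, 14, 14, 202, 12, 318, 171, 264, 208, 122, 194, 195]
t=4: [195, 112, 39, 39, 142, 40, 119, 227, 160, 154, 216, 112, 218]

Answer: [195, 112, 39, 39, 142, 40, 119, 227, 160, 154, 216, 112, 218]
Key observation: This trace re-runs the system from the modified initial state.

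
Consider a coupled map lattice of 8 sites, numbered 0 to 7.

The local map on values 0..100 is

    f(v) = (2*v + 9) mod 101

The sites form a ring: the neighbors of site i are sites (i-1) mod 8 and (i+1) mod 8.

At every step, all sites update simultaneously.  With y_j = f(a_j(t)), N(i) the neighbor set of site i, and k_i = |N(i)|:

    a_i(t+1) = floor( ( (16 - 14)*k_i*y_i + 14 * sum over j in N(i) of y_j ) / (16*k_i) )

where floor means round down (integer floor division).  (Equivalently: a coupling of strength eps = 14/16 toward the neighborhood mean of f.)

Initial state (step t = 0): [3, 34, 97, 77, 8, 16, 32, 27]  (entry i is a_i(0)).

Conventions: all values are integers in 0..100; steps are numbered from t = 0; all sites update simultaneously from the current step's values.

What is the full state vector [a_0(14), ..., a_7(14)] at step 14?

Answer: [37, 37, 49, 84, 50, 43, 37, 13]

Derivation:
t=0: [3, 34, 97, 77, 8, 16, 32, 27]
t=1: [63, 16, 60, 19, 48, 48, 54, 46]
t=2: [22, 32, 42, 19, 22, 9, 3, 21]
t=3: [60, 73, 64, 69, 39, 33, 36, 36]
t=4: [62, 34, 48, 59, 63, 82, 78, 57]
t=5: [47, 25, 45, 19, 47, 51, 49, 44]
t=6: [68, 51, 58, 50, 25, 4, 47, 15]
t=7: [26, 31, 10, 37, 18, 28, 24, 25]
t=8: [64, 48, 71, 42, 70, 52, 61, 59]
t=9: [17, 38, 48, 54, 51, 35, 20, 32]
t=10: [74, 31, 44, 8, 42, 35, 72, 49]
t=11: [40, 75, 54, 86, 57, 73, 43, 48]
t=12: [38, 53, 62, 26, 61, 57, 37, 81]
t=13: [47, 52, 36, 34, 40, 52, 50, 82]
t=14: [37, 37, 49, 84, 50, 43, 37, 13]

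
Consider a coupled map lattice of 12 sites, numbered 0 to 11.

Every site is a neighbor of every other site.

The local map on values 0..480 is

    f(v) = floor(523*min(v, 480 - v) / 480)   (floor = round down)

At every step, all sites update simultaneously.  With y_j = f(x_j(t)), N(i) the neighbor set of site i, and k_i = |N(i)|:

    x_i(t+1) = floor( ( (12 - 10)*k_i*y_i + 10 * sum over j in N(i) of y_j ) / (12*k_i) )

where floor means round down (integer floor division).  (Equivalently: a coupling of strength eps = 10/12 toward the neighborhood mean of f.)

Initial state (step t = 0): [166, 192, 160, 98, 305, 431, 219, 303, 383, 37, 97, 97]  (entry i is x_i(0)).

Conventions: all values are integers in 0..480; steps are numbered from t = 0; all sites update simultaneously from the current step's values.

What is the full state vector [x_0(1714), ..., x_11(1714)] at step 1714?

Answer: [250, 250, 250, 250, 250, 250, 250, 250, 250, 250, 250, 250]
Key observation: The state at step 8, [250, 250, 250, 250, 250, 250, 250, 250, 250, 250, 250, 250], reappears at step 9: the system is in a cycle of period 1 from step 8 on.  Therefore the state at step 1714 equals the state at step 8 + ((1714 - 8) mod 1) = 8, which is [250, 250, 250, 250, 250, 250, 250, 250, 250, 250, 250, 250].

Derivation:
t=0: [166, 192, 160, 98, 305, 431, 219, 303, 383, 37, 97, 97]
t=1: [144, 147, 144, 138, 145, 133, 150, 146, 138, 132, 138, 138]
t=2: [153, 153, 153, 152, 153, 152, 154, 153, 152, 152, 152, 152]
t=3: [165, 165, 165, 165, 165, 165, 165, 165, 165, 165, 165, 165]
t=4: [179, 179, 179, 179, 179, 179, 179, 179, 179, 179, 179, 179]
t=5: [195, 195, 195, 195, 195, 195, 195, 195, 195, 195, 195, 195]
t=6: [212, 212, 212, 212, 212, 212, 212, 212, 212, 212, 212, 212]
t=7: [230, 230, 230, 230, 230, 230, 230, 230, 230, 230, 230, 230]
t=8: [250, 250, 250, 250, 250, 250, 250, 250, 250, 250, 250, 250]
t=9: [250, 250, 250, 250, 250, 250, 250, 250, 250, 250, 250, 250]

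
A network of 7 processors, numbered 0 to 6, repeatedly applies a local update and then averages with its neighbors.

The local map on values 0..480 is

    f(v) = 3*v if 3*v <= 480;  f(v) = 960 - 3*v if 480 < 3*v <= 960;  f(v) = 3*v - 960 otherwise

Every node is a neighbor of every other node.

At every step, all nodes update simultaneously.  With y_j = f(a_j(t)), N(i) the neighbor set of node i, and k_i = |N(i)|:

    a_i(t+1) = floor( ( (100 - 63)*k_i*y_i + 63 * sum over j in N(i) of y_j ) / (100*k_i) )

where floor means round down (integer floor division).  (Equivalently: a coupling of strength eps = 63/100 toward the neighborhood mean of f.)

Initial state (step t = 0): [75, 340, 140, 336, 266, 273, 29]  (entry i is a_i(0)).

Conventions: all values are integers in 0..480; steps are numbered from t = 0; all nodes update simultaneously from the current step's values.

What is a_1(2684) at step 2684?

Answer: a_1(2684) = 413
Key observation: The state at step 17, [162, 162, 165, 162, 162, 162, 162], reappears at step 29: the system is in a cycle of period 12 from step 17 on.  Therefore the state at step 2684 equals the state at step 17 + ((2684 - 17) mod 12) = 20, which is [413, 413, 410, 413, 413, 413, 413].

Derivation:
t=0: [75, 340, 140, 336, 266, 273, 29]
t=1: [179, 135, 231, 132, 162, 157, 143]
t=2: [412, 408, 371, 405, 426, 425, 414]
t=3: [268, 265, 236, 263, 279, 279, 270]
t=4: [161, 163, 186, 165, 152, 152, 159]
t=5: [462, 461, 442, 459, 457, 457, 462]
t=6: [415, 414, 399, 412, 411, 411, 415]
t=7: [276, 275, 263, 273, 273, 273, 276]
t=8: [139, 140, 149, 141, 141, 141, 139]
t=9: [422, 423, 430, 423, 423, 423, 422]
t=10: [309, 310, 316, 310, 310, 310, 309]
t=11: [29, 28, 23, 28, 28, 28, 29]
t=12: [83, 83, 79, 83, 83, 83, 83]
t=13: [247, 247, 244, 247, 247, 247, 247]
t=14: [219, 219, 222, 219, 219, 219, 219]
t=15: [302, 302, 299, 302, 302, 302, 302]
t=16: [54, 54, 57, 54, 54, 54, 54]
t=17: [162, 162, 165, 162, 162, 162, 162]
t=18: [473, 473, 470, 473, 473, 473, 473]
t=19: [458, 458, 455, 458, 458, 458, 458]
t=20: [413, 413, 410, 413, 413, 413, 413]
t=21: [278, 278, 275, 278, 278, 278, 278]
t=22: [126, 126, 129, 126, 126, 126, 126]
t=23: [378, 378, 381, 378, 378, 378, 378]
t=24: [174, 174, 177, 174, 174, 174, 174]
t=25: [437, 437, 434, 437, 437, 437, 437]
t=26: [350, 350, 347, 350, 350, 350, 350]
t=27: [89, 89, 86, 89, 89, 89, 89]
t=28: [266, 266, 263, 266, 266, 266, 266]
t=29: [162, 162, 165, 162, 162, 162, 162]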